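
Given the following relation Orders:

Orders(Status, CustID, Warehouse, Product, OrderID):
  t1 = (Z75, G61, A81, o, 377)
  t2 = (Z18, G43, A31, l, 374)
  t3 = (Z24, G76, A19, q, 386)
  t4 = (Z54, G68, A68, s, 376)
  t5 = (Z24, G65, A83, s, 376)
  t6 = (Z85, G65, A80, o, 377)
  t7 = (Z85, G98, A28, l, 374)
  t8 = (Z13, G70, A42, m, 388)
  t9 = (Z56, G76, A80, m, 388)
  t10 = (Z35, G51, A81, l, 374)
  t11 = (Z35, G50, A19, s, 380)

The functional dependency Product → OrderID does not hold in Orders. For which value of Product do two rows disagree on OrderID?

Product=o: rows 1, 6 → OrderID = 377, 377 ✓
Product=l: rows 2, 7, 10 → OrderID = 374, 374, 374 ✓
Product=q: row 3 → OrderID = 386 ✓
Product=s: rows 4, 5, 11 → OrderID takes values {376, 380} — violation
Product=m: rows 8, 9 → OrderID = 388, 388 ✓
The only Product value with inconsistent OrderID is Product=s.

s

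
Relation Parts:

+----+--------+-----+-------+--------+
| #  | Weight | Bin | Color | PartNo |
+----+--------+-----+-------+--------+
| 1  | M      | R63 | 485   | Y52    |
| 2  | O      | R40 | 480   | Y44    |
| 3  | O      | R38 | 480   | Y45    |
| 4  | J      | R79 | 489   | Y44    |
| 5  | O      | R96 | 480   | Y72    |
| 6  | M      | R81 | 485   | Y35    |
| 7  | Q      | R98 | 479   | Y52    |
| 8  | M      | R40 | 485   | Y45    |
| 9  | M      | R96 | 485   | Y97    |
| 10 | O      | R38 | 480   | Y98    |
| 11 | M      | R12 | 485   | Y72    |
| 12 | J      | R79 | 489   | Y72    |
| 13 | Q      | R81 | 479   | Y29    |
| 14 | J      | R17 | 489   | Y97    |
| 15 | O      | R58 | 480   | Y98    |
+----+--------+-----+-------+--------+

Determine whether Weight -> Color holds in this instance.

Yes

Weight=M: rows 1, 6, 8, 9, 11 → Color = 485, 485, 485, 485, 485 ✓
Weight=O: rows 2, 3, 5, 10, 15 → Color = 480, 480, 480, 480, 480 ✓
Weight=J: rows 4, 12, 14 → Color = 489, 489, 489 ✓
Weight=Q: rows 7, 13 → Color = 479, 479 ✓
Every Weight value is associated with a single Color value, so Weight -> Color holds.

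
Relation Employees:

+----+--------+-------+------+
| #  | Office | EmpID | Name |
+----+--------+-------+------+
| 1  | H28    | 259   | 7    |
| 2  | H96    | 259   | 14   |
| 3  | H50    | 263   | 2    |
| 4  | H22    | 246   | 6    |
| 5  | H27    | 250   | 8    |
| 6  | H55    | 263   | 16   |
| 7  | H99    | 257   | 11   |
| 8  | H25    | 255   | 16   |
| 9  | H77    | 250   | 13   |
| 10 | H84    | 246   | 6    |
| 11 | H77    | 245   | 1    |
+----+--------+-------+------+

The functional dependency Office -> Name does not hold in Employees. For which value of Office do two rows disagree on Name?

H77

Office=H28: row 1 → Name = 7 ✓
Office=H96: row 2 → Name = 14 ✓
Office=H50: row 3 → Name = 2 ✓
Office=H22: row 4 → Name = 6 ✓
Office=H27: row 5 → Name = 8 ✓
Office=H55: row 6 → Name = 16 ✓
Office=H99: row 7 → Name = 11 ✓
Office=H25: row 8 → Name = 16 ✓
Office=H77: rows 9, 11 → Name takes values {13, 1} — violation
Office=H84: row 10 → Name = 6 ✓
The only Office value with inconsistent Name is Office=H77.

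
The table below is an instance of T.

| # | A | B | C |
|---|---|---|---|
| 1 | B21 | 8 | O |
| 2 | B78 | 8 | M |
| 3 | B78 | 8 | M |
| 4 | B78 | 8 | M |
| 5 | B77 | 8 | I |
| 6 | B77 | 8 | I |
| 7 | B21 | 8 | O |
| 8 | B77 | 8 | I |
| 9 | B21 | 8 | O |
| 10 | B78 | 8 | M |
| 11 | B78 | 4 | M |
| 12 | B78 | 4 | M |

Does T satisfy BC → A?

(B=8, C=O): rows 1, 7, 9 → A = B21, B21, B21 ✓
(B=8, C=M): rows 2, 3, 4, 10 → A = B78, B78, B78, B78 ✓
(B=8, C=I): rows 5, 6, 8 → A = B77, B77, B77 ✓
(B=4, C=M): rows 11, 12 → A = B78, B78 ✓
Every BC value is associated with a single A value, so BC → A holds.

Yes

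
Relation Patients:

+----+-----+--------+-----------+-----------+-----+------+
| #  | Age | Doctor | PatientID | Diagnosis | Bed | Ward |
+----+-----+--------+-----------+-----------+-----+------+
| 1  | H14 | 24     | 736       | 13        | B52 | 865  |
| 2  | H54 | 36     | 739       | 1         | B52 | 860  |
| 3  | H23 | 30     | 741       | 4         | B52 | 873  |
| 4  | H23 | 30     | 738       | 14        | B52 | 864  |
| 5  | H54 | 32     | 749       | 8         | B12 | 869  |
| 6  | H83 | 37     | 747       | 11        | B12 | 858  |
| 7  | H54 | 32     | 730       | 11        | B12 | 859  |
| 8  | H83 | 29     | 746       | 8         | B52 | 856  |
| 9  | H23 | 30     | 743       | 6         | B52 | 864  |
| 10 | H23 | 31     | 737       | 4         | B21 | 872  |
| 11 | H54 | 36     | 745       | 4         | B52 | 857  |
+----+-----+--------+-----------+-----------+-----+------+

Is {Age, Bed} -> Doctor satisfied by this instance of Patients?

(Age=H14, Bed=B52): row 1 → Doctor = 24 ✓
(Age=H54, Bed=B52): rows 2, 11 → Doctor = 36, 36 ✓
(Age=H23, Bed=B52): rows 3, 4, 9 → Doctor = 30, 30, 30 ✓
(Age=H54, Bed=B12): rows 5, 7 → Doctor = 32, 32 ✓
(Age=H83, Bed=B12): row 6 → Doctor = 37 ✓
(Age=H83, Bed=B52): row 8 → Doctor = 29 ✓
(Age=H23, Bed=B21): row 10 → Doctor = 31 ✓
Every {Age, Bed} value is associated with a single Doctor value, so {Age, Bed} -> Doctor holds.

Yes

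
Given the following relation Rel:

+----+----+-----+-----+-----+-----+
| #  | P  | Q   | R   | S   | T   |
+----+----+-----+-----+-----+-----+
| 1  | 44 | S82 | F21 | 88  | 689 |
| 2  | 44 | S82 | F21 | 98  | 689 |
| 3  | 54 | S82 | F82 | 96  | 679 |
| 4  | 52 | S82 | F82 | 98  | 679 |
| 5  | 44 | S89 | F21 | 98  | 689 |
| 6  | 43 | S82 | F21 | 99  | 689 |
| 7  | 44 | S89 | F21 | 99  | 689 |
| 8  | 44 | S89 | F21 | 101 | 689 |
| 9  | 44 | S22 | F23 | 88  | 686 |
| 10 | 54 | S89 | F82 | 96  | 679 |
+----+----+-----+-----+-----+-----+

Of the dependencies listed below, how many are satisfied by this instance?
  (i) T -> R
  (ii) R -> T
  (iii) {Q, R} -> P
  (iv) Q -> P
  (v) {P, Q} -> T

3

(i) T -> R: every LHS value maps to a single RHS value — holds.
(ii) R -> T: every LHS value maps to a single RHS value — holds.
(iii) {Q, R} -> P: (Q=S82, R=F21): rows 1, 2, 6 → P takes values {44, 43} — violation; (Q=S82, R=F82): rows 3, 4 → P takes values {54, 52} — violation — fails.
(iv) Q -> P: Q=S82: rows 1, 2, 3, 4, 6 → P takes values {44, 54, 52, 43} — violation; Q=S89: rows 5, 7, 8, 10 → P takes values {44, 54} — violation — fails.
(v) {P, Q} -> T: every LHS value maps to a single RHS value — holds.
3 of the 5 dependencies hold.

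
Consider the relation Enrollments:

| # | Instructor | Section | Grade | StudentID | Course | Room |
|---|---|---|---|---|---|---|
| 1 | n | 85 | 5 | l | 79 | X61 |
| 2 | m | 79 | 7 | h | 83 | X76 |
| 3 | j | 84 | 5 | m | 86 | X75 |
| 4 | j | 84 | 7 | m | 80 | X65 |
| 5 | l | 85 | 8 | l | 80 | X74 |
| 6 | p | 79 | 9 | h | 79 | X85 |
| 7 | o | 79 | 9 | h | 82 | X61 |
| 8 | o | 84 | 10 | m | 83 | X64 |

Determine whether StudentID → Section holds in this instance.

Yes

StudentID=l: rows 1, 5 → Section = 85, 85 ✓
StudentID=h: rows 2, 6, 7 → Section = 79, 79, 79 ✓
StudentID=m: rows 3, 4, 8 → Section = 84, 84, 84 ✓
Every StudentID value is associated with a single Section value, so StudentID → Section holds.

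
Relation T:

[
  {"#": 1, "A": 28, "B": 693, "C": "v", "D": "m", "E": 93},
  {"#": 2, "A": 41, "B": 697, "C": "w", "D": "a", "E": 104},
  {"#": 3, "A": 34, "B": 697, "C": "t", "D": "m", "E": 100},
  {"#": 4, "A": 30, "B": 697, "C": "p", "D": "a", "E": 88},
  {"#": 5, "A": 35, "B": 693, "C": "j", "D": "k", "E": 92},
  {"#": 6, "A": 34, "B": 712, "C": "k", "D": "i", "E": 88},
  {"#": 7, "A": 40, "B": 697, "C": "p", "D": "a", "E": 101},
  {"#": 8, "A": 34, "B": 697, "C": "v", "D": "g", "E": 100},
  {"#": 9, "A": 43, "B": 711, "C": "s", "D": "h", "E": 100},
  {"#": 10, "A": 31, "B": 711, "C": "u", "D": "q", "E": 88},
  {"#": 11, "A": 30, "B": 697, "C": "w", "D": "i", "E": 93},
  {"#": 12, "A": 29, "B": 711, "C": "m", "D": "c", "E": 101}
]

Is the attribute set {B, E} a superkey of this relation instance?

Rows 3 and 8 have the same {B, E} value (B=697, E=100) but are distinct tuples, so {B, E} does not determine every attribute — not a superkey.

No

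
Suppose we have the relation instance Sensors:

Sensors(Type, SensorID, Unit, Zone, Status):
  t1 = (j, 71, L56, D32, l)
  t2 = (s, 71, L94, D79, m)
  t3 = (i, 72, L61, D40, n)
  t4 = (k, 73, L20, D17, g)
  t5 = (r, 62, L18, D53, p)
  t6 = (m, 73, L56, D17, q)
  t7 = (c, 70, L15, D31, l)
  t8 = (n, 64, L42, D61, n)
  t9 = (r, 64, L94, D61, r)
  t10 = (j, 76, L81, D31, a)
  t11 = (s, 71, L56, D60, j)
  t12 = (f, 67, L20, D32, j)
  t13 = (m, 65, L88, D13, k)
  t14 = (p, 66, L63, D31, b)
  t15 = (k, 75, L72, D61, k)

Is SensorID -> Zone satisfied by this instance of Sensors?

SensorID=71: rows 1, 2, 11 → Zone takes values {D32, D79, D60} — violation
SensorID=72: row 3 → Zone = D40 ✓
SensorID=73: rows 4, 6 → Zone = D17, D17 ✓
SensorID=62: row 5 → Zone = D53 ✓
SensorID=70: row 7 → Zone = D31 ✓
SensorID=64: rows 8, 9 → Zone = D61, D61 ✓
SensorID=76: row 10 → Zone = D31 ✓
SensorID=67: row 12 → Zone = D32 ✓
SensorID=65: row 13 → Zone = D13 ✓
SensorID=66: row 14 → Zone = D31 ✓
SensorID=75: row 15 → Zone = D61 ✓
Two rows agree on SensorID but differ on Zone, so SensorID -> Zone does not hold.

No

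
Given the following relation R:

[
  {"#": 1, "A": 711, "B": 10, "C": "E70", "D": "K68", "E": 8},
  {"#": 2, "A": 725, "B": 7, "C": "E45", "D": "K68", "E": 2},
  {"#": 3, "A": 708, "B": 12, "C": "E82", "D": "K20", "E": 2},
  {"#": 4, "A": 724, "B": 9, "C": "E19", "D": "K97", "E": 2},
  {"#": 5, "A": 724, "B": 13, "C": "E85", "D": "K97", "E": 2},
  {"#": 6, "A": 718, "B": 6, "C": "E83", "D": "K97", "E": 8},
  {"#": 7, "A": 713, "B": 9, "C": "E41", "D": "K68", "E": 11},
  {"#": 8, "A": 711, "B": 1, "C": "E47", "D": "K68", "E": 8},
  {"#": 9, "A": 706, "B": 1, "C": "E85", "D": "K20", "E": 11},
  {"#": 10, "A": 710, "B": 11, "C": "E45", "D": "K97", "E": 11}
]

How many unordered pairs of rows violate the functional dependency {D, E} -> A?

(D=K68, E=8): all 2 rows agree on A — 0 pairs.
(D=K97, E=2): all 2 rows agree on A — 0 pairs.

0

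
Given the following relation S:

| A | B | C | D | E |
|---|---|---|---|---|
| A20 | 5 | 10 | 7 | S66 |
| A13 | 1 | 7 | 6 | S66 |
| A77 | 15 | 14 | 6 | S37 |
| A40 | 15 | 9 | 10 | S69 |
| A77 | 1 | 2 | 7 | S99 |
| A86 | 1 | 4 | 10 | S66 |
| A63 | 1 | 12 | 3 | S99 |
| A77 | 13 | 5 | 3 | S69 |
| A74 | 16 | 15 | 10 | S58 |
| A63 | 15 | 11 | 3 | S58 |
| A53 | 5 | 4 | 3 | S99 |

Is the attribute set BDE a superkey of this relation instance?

Yes

All 11 rows have distinct BDE values, so BDE → (all attributes) holds and BDE is a superkey.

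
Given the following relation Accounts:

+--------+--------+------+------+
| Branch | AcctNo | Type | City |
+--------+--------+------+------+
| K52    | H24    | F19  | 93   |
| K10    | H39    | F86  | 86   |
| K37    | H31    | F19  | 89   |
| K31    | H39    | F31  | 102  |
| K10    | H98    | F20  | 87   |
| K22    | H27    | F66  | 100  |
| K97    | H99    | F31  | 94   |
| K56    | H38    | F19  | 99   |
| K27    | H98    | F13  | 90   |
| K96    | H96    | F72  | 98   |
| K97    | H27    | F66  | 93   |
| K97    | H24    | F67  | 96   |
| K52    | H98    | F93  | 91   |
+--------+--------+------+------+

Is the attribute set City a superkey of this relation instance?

Two distinct rows share City=93, so City does not determine every attribute — not a superkey.

No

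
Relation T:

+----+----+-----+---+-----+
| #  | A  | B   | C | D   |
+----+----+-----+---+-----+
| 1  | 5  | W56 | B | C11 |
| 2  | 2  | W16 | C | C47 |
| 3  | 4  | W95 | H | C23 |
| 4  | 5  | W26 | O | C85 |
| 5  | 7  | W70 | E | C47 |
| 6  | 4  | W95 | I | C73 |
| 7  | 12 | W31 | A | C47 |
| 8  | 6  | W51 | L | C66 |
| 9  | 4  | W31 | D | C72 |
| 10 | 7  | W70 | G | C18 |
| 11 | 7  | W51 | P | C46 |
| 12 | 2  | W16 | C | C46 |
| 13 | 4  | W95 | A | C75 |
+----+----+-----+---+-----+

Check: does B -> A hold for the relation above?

No

B=W56: row 1 → A = 5 ✓
B=W16: rows 2, 12 → A = 2, 2 ✓
B=W95: rows 3, 6, 13 → A = 4, 4, 4 ✓
B=W26: row 4 → A = 5 ✓
B=W70: rows 5, 10 → A = 7, 7 ✓
B=W31: rows 7, 9 → A takes values {12, 4} — violation
B=W51: rows 8, 11 → A takes values {6, 7} — violation
Two rows agree on B but differ on A, so B -> A does not hold.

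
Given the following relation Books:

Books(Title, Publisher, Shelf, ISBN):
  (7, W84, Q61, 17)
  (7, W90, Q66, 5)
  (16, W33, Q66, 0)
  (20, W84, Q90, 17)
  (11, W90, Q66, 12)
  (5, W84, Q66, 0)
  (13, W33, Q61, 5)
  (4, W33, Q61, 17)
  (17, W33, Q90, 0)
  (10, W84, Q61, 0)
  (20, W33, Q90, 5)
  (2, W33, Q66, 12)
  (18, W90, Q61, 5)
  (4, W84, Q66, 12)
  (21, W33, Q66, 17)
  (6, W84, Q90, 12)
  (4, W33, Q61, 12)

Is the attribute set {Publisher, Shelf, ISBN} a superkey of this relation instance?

Yes

All 17 rows have distinct {Publisher, Shelf, ISBN} values, so {Publisher, Shelf, ISBN} → (all attributes) holds and {Publisher, Shelf, ISBN} is a superkey.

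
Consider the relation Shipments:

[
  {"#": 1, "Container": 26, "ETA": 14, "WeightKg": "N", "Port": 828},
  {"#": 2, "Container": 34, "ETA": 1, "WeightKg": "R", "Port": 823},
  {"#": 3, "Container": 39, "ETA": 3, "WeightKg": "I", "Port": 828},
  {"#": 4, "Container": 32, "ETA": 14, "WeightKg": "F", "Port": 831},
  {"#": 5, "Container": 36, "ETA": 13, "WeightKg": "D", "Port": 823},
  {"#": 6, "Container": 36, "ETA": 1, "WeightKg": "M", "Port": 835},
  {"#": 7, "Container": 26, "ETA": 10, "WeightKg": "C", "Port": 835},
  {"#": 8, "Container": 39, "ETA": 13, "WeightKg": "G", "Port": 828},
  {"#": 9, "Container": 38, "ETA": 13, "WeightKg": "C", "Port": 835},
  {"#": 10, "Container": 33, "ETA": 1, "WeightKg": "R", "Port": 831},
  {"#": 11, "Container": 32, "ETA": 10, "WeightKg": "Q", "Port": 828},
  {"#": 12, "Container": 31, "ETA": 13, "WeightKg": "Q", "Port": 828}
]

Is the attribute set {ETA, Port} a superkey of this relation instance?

Rows 8 and 12 have the same {ETA, Port} value (ETA=13, Port=828) but are distinct tuples, so {ETA, Port} does not determine every attribute — not a superkey.

No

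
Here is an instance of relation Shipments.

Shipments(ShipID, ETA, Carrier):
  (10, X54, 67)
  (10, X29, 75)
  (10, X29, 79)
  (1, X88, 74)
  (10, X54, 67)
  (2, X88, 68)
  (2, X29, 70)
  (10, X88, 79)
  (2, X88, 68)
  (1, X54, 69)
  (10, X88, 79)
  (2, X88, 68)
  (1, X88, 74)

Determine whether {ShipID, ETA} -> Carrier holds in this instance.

(ShipID=10, ETA=X54): 2 rows → Carrier = 67, 67 ✓
(ShipID=10, ETA=X29): 2 rows → Carrier takes values {75, 79} — violation
(ShipID=1, ETA=X88): 2 rows → Carrier = 74, 74 ✓
(ShipID=2, ETA=X88): 3 rows → Carrier = 68, 68, 68 ✓
(ShipID=2, ETA=X29): 1 row → Carrier = 70 ✓
(ShipID=10, ETA=X88): 2 rows → Carrier = 79, 79 ✓
(ShipID=1, ETA=X54): 1 row → Carrier = 69 ✓
Two rows agree on {ShipID, ETA} but differ on Carrier, so {ShipID, ETA} -> Carrier does not hold.

No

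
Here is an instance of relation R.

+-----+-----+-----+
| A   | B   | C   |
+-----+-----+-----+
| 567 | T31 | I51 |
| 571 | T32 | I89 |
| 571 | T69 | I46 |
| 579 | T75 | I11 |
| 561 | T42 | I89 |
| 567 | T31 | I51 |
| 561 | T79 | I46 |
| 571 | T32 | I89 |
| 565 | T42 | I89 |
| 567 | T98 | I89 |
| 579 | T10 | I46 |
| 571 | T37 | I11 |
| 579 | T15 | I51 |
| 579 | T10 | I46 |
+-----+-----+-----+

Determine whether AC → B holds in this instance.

Yes

(A=567, C=I51): 2 rows → B = T31, T31 ✓
(A=571, C=I89): 2 rows → B = T32, T32 ✓
(A=571, C=I46): 1 row → B = T69 ✓
(A=579, C=I11): 1 row → B = T75 ✓
(A=561, C=I89): 1 row → B = T42 ✓
(A=561, C=I46): 1 row → B = T79 ✓
(A=565, C=I89): 1 row → B = T42 ✓
(A=567, C=I89): 1 row → B = T98 ✓
(A=579, C=I46): 2 rows → B = T10, T10 ✓
(A=571, C=I11): 1 row → B = T37 ✓
(A=579, C=I51): 1 row → B = T15 ✓
Every AC value is associated with a single B value, so AC → B holds.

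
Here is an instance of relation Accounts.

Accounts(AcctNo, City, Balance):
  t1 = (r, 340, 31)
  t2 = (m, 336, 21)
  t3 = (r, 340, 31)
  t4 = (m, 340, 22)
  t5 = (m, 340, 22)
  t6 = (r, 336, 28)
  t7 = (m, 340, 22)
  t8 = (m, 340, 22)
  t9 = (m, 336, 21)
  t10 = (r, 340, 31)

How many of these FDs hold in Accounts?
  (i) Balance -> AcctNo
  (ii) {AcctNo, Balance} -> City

(i) Balance -> AcctNo: every LHS value maps to a single RHS value — holds.
(ii) {AcctNo, Balance} -> City: every LHS value maps to a single RHS value — holds.
2 of the 2 dependencies hold.

2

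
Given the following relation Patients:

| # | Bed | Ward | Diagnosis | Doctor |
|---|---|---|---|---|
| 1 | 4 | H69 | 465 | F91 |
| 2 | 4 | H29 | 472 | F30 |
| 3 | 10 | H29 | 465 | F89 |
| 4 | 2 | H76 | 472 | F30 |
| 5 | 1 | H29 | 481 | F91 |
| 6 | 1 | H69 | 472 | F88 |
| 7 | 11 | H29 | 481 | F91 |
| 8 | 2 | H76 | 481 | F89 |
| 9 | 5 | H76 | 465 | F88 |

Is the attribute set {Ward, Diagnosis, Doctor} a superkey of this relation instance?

No

Rows 5 and 7 have the same {Ward, Diagnosis, Doctor} value (Ward=H29, Diagnosis=481, Doctor=F91) but are distinct tuples, so {Ward, Diagnosis, Doctor} does not determine every attribute — not a superkey.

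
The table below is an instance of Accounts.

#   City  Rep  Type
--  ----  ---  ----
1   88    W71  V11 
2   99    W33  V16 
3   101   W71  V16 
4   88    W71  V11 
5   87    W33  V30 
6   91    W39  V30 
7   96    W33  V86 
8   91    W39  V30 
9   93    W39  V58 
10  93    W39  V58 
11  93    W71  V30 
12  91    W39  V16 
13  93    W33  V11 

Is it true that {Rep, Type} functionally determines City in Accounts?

(Rep=W71, Type=V11): rows 1, 4 → City = 88, 88 ✓
(Rep=W33, Type=V16): row 2 → City = 99 ✓
(Rep=W71, Type=V16): row 3 → City = 101 ✓
(Rep=W33, Type=V30): row 5 → City = 87 ✓
(Rep=W39, Type=V30): rows 6, 8 → City = 91, 91 ✓
(Rep=W33, Type=V86): row 7 → City = 96 ✓
(Rep=W39, Type=V58): rows 9, 10 → City = 93, 93 ✓
(Rep=W71, Type=V30): row 11 → City = 93 ✓
(Rep=W39, Type=V16): row 12 → City = 91 ✓
(Rep=W33, Type=V11): row 13 → City = 93 ✓
Every {Rep, Type} value is associated with a single City value, so {Rep, Type} -> City holds.

Yes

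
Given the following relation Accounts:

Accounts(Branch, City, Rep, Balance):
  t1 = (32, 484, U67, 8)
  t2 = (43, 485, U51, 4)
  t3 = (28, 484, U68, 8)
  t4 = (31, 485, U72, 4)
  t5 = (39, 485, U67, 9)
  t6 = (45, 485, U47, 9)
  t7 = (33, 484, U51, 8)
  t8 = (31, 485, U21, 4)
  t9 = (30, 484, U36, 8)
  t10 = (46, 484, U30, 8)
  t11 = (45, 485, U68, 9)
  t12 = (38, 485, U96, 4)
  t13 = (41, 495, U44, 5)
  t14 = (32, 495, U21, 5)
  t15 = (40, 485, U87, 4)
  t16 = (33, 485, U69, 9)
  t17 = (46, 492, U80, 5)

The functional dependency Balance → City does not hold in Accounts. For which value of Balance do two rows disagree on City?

Balance=8: rows 1, 3, 7, 9, 10 → City = 484, 484, 484, 484, 484 ✓
Balance=4: rows 2, 4, 8, 12, 15 → City = 485, 485, 485, 485, 485 ✓
Balance=9: rows 5, 6, 11, 16 → City = 485, 485, 485, 485 ✓
Balance=5: rows 13, 14, 17 → City takes values {495, 492} — violation
The only Balance value with inconsistent City is Balance=5.

5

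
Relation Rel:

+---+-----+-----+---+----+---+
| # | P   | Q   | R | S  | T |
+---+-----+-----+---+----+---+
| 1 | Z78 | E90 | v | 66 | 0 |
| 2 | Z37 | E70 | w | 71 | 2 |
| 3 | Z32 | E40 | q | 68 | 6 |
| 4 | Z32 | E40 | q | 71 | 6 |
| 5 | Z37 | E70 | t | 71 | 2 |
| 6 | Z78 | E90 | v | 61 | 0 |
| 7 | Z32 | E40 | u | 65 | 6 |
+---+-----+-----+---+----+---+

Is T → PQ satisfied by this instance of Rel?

Yes

T=0: rows 1, 6 → {P,Q} = (Z78, E90), (Z78, E90) ✓
T=2: rows 2, 5 → {P,Q} = (Z37, E70), (Z37, E70) ✓
T=6: rows 3, 4, 7 → {P,Q} = (Z32, E40), (Z32, E40), (Z32, E40) ✓
Every T value is associated with a single PQ value, so T → PQ holds.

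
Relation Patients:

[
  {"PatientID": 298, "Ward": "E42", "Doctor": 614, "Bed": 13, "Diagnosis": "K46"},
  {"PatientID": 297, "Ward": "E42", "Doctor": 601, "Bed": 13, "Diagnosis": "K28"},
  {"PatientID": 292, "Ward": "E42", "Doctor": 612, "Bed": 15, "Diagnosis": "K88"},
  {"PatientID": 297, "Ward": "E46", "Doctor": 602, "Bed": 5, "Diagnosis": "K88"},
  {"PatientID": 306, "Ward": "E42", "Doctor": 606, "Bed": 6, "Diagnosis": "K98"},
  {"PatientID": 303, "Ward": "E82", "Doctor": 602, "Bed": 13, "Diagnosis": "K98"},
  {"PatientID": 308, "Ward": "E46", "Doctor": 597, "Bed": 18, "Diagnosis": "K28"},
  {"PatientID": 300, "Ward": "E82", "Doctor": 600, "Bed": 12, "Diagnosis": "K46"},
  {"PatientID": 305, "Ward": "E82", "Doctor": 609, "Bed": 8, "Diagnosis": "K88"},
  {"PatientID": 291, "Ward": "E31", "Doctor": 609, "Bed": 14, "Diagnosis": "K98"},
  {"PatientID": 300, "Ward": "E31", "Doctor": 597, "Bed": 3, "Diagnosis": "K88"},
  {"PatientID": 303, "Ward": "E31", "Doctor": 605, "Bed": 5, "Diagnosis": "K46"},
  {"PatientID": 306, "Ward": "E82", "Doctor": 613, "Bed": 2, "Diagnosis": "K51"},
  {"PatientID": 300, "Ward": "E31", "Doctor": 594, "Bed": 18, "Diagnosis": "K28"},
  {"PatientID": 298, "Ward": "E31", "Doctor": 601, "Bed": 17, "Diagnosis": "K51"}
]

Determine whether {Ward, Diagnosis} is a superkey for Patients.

Yes

All 15 rows have distinct {Ward, Diagnosis} values, so {Ward, Diagnosis} → (all attributes) holds and {Ward, Diagnosis} is a superkey.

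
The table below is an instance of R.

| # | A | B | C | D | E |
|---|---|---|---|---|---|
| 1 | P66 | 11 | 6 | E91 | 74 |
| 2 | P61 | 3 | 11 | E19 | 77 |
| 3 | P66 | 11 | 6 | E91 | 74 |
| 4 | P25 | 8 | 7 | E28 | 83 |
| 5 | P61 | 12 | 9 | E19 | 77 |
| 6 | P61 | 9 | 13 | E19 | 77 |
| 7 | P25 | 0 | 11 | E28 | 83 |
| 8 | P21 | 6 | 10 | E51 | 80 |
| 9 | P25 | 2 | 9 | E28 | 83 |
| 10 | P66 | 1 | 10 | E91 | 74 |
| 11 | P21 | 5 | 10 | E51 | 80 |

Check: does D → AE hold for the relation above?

Yes

D=E91: rows 1, 3, 10 → {A,E} = (P66, 74), (P66, 74), (P66, 74) ✓
D=E19: rows 2, 5, 6 → {A,E} = (P61, 77), (P61, 77), (P61, 77) ✓
D=E28: rows 4, 7, 9 → {A,E} = (P25, 83), (P25, 83), (P25, 83) ✓
D=E51: rows 8, 11 → {A,E} = (P21, 80), (P21, 80) ✓
Every D value is associated with a single AE value, so D → AE holds.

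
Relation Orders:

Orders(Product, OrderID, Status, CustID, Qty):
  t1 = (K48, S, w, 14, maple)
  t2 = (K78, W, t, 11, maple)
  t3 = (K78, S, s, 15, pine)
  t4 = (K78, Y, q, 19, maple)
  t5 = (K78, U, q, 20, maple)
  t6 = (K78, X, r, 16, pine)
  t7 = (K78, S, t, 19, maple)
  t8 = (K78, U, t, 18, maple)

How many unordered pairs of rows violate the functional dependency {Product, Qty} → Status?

7

(Product=K78, Qty=maple): violating pairs (2,4), (2,5), (4,7), (4,8), (5,7), (5,8) — 6 pairs.
(Product=K78, Qty=pine): violating pairs (3,6) — 1 pair.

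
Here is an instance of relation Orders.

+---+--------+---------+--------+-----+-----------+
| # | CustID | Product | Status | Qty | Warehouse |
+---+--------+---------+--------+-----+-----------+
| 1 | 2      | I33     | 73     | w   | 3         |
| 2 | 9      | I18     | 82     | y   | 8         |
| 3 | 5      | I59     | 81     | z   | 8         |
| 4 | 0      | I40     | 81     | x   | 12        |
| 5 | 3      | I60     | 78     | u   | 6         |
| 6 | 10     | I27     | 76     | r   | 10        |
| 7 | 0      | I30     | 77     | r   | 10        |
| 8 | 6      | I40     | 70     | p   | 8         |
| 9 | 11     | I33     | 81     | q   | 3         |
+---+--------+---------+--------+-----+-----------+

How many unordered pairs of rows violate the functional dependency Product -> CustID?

2

Product=I33: violating pairs (1,9) — 1 pair.
Product=I40: violating pairs (4,8) — 1 pair.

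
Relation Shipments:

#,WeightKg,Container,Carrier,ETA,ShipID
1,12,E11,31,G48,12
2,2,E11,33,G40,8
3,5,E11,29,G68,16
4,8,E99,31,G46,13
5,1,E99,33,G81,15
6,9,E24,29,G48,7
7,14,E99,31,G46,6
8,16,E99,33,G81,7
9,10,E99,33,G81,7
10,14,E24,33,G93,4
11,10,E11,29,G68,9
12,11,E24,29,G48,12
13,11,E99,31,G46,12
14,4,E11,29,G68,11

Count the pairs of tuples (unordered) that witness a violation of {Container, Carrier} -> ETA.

0

(Container=E11, Carrier=29): all 3 rows agree on ETA — 0 pairs.
(Container=E99, Carrier=31): all 3 rows agree on ETA — 0 pairs.
(Container=E99, Carrier=33): all 3 rows agree on ETA — 0 pairs.
(Container=E24, Carrier=29): all 2 rows agree on ETA — 0 pairs.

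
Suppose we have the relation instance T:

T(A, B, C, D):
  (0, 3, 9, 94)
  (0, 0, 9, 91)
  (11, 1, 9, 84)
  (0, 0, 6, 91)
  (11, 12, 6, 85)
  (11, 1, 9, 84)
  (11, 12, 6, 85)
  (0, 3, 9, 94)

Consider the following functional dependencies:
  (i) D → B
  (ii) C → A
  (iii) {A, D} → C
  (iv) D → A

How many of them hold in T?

2

(i) D → B: every LHS value maps to a single RHS value — holds.
(ii) C → A: C=9: 5 rows → A takes values {0, 11} — violation; C=6: 3 rows → A takes values {0, 11} — violation — fails.
(iii) {A, D} → C: (A=0, D=91): 2 rows → C takes values {9, 6} — violation — fails.
(iv) D → A: every LHS value maps to a single RHS value — holds.
2 of the 4 dependencies hold.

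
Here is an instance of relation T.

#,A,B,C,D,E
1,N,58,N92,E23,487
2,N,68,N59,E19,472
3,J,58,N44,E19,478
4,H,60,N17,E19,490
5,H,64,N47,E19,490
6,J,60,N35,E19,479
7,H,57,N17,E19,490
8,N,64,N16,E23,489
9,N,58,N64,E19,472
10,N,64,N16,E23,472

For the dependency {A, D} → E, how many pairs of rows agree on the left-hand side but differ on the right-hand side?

(A=N, D=E23): violating pairs (1,8), (1,10), (8,10) — 3 pairs.
(A=N, D=E19): all 2 rows agree on E — 0 pairs.
(A=J, D=E19): violating pairs (3,6) — 1 pair.
(A=H, D=E19): all 3 rows agree on E — 0 pairs.

4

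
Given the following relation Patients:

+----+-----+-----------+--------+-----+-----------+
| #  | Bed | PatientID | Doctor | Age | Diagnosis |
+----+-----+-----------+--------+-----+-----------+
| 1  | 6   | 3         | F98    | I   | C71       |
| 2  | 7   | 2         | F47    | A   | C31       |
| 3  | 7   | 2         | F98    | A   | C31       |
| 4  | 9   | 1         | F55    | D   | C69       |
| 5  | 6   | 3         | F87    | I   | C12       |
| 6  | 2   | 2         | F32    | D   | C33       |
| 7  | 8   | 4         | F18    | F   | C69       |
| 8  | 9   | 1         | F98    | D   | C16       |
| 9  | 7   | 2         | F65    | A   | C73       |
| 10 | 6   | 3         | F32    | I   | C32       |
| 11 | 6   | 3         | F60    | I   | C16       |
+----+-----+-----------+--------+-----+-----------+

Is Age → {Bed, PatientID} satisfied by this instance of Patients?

No

Age=I: rows 1, 5, 10, 11 → {Bed,PatientID} = (6, 3), (6, 3), (6, 3), (6, 3) ✓
Age=A: rows 2, 3, 9 → {Bed,PatientID} = (7, 2), (7, 2), (7, 2) ✓
Age=D: rows 4, 6, 8 → {Bed,PatientID} takes values {(9, 1), (2, 2)} — violation
Age=F: row 7 → {Bed,PatientID} = (8, 4) ✓
Two rows agree on Age but differ on {Bed, PatientID}, so Age → {Bed, PatientID} does not hold.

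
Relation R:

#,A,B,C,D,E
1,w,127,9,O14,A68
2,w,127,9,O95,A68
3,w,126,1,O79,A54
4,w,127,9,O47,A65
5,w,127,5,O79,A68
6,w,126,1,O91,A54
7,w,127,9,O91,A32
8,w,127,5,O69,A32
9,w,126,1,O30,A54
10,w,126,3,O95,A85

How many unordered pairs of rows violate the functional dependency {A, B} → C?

11

(A=w, B=127): violating pairs (1,5), (1,8), (2,5), (2,8), (4,5), (4,8), (5,7), (7,8) — 8 pairs.
(A=w, B=126): violating pairs (3,10), (6,10), (9,10) — 3 pairs.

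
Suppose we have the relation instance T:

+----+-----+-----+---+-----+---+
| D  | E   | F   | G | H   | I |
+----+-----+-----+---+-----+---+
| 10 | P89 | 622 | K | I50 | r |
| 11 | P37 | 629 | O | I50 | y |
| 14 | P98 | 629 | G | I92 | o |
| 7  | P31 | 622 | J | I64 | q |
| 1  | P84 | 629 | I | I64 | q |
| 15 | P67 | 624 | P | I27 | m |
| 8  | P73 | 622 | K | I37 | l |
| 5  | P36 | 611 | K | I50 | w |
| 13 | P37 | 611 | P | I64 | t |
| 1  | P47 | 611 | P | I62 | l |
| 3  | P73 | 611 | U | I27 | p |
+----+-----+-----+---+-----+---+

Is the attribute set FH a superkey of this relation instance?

All 11 rows have distinct FH values, so FH → (all attributes) holds and FH is a superkey.

Yes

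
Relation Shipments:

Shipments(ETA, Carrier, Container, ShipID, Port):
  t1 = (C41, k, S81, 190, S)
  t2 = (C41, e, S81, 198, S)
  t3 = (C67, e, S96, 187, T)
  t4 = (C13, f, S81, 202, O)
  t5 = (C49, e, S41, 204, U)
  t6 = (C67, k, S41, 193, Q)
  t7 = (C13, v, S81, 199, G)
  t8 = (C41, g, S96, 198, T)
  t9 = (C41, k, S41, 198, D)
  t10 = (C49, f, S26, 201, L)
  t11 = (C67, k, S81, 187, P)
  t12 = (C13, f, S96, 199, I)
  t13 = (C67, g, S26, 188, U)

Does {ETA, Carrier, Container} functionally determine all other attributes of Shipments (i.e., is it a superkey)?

Yes

All 13 rows have distinct {ETA, Carrier, Container} values, so {ETA, Carrier, Container} → (all attributes) holds and {ETA, Carrier, Container} is a superkey.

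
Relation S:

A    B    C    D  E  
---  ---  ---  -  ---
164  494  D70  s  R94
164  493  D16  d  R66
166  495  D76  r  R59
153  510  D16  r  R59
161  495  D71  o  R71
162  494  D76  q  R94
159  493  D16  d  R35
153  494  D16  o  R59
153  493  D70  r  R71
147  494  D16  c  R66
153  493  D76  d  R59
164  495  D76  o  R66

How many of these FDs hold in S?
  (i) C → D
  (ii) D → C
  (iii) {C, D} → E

(i) C → D: C=D70: 2 rows → D takes values {s, r} — violation; C=D16: 5 rows → D takes values {d, r, o, c} — violation; C=D76: 4 rows → D takes values {r, q, d, o} — violation — fails.
(ii) D → C: D=d: 3 rows → C takes values {D16, D76} — violation; D=r: 3 rows → C takes values {D76, D16, D70} — violation; D=o: 3 rows → C takes values {D71, D16, D76} — violation — fails.
(iii) {C, D} → E: (C=D16, D=d): 2 rows → E takes values {R66, R35} — violation — fails.
None of the 3 dependencies hold.

0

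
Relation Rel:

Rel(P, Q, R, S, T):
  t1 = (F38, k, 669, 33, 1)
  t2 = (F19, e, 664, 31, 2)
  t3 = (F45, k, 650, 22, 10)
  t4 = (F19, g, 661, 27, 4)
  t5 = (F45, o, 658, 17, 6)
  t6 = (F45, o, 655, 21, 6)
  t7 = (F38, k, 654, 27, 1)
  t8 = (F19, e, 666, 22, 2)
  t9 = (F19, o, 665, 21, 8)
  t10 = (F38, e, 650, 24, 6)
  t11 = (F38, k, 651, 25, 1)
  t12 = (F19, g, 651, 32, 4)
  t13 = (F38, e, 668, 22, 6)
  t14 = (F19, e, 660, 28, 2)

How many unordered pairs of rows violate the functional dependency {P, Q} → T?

(P=F38, Q=k): all 3 rows agree on T — 0 pairs.
(P=F19, Q=e): all 3 rows agree on T — 0 pairs.
(P=F19, Q=g): all 2 rows agree on T — 0 pairs.
(P=F45, Q=o): all 2 rows agree on T — 0 pairs.
(P=F38, Q=e): all 2 rows agree on T — 0 pairs.

0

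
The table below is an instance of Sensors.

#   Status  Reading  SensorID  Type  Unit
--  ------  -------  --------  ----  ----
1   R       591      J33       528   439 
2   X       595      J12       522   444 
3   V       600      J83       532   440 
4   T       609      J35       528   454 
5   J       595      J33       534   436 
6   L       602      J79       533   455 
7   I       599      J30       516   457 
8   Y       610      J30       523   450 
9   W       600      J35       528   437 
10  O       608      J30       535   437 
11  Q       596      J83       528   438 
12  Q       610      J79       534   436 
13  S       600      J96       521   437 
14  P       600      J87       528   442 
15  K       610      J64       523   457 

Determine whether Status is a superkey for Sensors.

Rows 11 and 12 have the same Status value Status=Q but are distinct tuples, so Status does not determine every attribute — not a superkey.

No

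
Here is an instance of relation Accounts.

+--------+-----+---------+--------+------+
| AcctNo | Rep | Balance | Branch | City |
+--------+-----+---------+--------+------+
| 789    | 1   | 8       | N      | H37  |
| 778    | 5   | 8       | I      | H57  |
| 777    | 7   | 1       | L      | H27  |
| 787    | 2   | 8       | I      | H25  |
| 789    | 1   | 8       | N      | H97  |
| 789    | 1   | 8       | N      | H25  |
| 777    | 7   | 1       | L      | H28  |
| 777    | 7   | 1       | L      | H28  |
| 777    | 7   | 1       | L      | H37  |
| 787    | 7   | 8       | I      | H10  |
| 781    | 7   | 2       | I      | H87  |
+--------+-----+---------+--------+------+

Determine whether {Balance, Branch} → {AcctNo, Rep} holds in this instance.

(Balance=8, Branch=N): 3 rows → {AcctNo,Rep} = (789, 1), (789, 1), (789, 1) ✓
(Balance=8, Branch=I): 3 rows → {AcctNo,Rep} takes values {(778, 5), (787, 2), (787, 7)} — violation
(Balance=1, Branch=L): 4 rows → {AcctNo,Rep} = (777, 7), (777, 7), (777, 7), (777, 7) ✓
(Balance=2, Branch=I): 1 row → {AcctNo,Rep} = (781, 7) ✓
Two rows agree on {Balance, Branch} but differ on {AcctNo, Rep}, so {Balance, Branch} → {AcctNo, Rep} does not hold.

No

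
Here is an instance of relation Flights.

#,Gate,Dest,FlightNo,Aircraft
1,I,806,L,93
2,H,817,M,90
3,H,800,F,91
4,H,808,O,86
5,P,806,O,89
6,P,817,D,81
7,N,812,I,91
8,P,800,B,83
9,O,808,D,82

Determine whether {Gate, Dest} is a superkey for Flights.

Yes

All 9 rows have distinct {Gate, Dest} values, so {Gate, Dest} → (all attributes) holds and {Gate, Dest} is a superkey.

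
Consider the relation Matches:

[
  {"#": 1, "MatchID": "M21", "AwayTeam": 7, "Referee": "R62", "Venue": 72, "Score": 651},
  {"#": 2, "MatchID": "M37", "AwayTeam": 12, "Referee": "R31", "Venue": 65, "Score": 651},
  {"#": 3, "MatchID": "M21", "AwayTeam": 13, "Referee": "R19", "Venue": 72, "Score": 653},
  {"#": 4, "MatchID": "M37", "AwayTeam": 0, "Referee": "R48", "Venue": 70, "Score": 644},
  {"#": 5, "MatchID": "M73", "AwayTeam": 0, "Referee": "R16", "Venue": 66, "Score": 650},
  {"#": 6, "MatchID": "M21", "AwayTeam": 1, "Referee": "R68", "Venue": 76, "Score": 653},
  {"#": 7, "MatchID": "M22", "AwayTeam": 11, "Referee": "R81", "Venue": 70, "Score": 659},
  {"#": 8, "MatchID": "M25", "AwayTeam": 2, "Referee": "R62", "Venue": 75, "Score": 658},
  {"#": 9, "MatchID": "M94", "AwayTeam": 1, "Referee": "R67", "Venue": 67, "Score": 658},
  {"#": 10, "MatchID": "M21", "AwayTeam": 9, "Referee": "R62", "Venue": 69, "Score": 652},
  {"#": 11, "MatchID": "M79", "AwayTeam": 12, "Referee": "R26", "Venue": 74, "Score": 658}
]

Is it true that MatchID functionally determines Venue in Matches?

No

MatchID=M21: rows 1, 3, 6, 10 → Venue takes values {72, 76, 69} — violation
MatchID=M37: rows 2, 4 → Venue takes values {65, 70} — violation
MatchID=M73: row 5 → Venue = 66 ✓
MatchID=M22: row 7 → Venue = 70 ✓
MatchID=M25: row 8 → Venue = 75 ✓
MatchID=M94: row 9 → Venue = 67 ✓
MatchID=M79: row 11 → Venue = 74 ✓
Two rows agree on MatchID but differ on Venue, so MatchID -> Venue does not hold.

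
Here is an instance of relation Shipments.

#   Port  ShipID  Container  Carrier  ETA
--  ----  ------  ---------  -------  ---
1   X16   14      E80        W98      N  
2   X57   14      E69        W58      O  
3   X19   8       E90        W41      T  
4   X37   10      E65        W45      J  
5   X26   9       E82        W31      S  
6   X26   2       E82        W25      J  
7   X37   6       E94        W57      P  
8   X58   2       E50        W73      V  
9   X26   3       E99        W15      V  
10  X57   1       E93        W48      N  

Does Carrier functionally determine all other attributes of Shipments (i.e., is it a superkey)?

Yes

All 10 rows have distinct Carrier values, so Carrier → (all attributes) holds and Carrier is a superkey.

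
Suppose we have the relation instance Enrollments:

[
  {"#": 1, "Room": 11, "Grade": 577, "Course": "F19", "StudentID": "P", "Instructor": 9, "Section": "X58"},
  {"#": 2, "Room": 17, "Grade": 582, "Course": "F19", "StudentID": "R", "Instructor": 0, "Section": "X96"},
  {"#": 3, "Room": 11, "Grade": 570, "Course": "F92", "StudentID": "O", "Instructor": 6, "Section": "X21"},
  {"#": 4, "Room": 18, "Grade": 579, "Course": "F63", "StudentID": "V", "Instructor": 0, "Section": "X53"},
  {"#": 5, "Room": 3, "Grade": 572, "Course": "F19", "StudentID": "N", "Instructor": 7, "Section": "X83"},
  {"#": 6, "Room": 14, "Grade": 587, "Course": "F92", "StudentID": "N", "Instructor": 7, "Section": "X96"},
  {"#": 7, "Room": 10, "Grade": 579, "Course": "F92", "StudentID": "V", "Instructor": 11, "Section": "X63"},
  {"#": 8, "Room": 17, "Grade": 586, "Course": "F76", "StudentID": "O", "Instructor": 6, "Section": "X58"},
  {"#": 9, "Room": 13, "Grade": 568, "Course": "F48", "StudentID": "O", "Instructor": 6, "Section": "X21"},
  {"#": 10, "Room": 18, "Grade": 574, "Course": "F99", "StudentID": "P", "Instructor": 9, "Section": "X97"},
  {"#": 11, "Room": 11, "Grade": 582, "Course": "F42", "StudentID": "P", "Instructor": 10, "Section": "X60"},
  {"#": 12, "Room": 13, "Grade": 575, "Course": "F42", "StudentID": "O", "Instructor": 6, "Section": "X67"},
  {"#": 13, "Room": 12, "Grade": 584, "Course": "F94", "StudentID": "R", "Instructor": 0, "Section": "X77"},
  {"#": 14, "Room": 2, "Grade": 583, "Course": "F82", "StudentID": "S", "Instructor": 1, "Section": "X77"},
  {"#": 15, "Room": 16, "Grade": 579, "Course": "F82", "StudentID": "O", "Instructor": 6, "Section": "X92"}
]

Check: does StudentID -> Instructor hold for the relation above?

No

StudentID=P: rows 1, 10, 11 → Instructor takes values {9, 10} — violation
StudentID=R: rows 2, 13 → Instructor = 0, 0 ✓
StudentID=O: rows 3, 8, 9, 12, 15 → Instructor = 6, 6, 6, 6, 6 ✓
StudentID=V: rows 4, 7 → Instructor takes values {0, 11} — violation
StudentID=N: rows 5, 6 → Instructor = 7, 7 ✓
StudentID=S: row 14 → Instructor = 1 ✓
Two rows agree on StudentID but differ on Instructor, so StudentID -> Instructor does not hold.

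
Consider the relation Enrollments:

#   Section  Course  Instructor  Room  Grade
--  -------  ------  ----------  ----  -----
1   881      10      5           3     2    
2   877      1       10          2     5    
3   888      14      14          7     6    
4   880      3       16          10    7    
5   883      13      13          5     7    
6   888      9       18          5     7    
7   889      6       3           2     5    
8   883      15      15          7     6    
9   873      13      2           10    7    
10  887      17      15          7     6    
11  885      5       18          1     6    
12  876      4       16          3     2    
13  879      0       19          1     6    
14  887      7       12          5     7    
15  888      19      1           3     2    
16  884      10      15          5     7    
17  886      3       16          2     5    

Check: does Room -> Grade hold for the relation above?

Yes

Room=3: rows 1, 12, 15 → Grade = 2, 2, 2 ✓
Room=2: rows 2, 7, 17 → Grade = 5, 5, 5 ✓
Room=7: rows 3, 8, 10 → Grade = 6, 6, 6 ✓
Room=10: rows 4, 9 → Grade = 7, 7 ✓
Room=5: rows 5, 6, 14, 16 → Grade = 7, 7, 7, 7 ✓
Room=1: rows 11, 13 → Grade = 6, 6 ✓
Every Room value is associated with a single Grade value, so Room -> Grade holds.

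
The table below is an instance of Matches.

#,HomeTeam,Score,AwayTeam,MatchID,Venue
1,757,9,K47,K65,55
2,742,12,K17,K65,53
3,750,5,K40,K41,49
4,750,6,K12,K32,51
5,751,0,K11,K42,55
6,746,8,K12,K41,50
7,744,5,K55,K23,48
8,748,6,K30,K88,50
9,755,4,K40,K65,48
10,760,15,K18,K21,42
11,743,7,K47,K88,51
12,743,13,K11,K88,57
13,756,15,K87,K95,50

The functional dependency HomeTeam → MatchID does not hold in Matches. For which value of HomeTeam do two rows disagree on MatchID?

750

HomeTeam=757: row 1 → MatchID = K65 ✓
HomeTeam=742: row 2 → MatchID = K65 ✓
HomeTeam=750: rows 3, 4 → MatchID takes values {K41, K32} — violation
HomeTeam=751: row 5 → MatchID = K42 ✓
HomeTeam=746: row 6 → MatchID = K41 ✓
HomeTeam=744: row 7 → MatchID = K23 ✓
HomeTeam=748: row 8 → MatchID = K88 ✓
HomeTeam=755: row 9 → MatchID = K65 ✓
HomeTeam=760: row 10 → MatchID = K21 ✓
HomeTeam=743: rows 11, 12 → MatchID = K88, K88 ✓
HomeTeam=756: row 13 → MatchID = K95 ✓
The only HomeTeam value with inconsistent MatchID is HomeTeam=750.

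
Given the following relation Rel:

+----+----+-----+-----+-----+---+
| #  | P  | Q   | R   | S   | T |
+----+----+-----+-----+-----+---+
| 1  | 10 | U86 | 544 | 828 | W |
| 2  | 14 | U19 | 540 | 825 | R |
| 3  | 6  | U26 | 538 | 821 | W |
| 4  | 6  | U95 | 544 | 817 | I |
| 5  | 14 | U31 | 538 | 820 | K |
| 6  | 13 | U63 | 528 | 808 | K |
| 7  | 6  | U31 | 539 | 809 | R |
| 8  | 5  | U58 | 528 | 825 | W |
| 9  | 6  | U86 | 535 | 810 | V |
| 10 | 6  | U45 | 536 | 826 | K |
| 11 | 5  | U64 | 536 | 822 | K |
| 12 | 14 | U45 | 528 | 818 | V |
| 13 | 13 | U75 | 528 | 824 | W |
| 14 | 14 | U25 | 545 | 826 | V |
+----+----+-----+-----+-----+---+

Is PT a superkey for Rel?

No

Rows 12 and 14 have the same PT value (P=14, T=V) but are distinct tuples, so PT does not determine every attribute — not a superkey.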